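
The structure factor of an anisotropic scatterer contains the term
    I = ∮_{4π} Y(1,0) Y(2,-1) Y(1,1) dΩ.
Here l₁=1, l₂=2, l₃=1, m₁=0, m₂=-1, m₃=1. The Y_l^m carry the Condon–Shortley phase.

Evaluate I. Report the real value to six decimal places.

-0.218510

Rules hold: Σm=0, L=4 even, 1≤1≤3.
N = 3·5·3 = 45
Δ = 2!·0!·2!/5! = 1/30
Racah Σ t=1..1: t=1:−1/1 = -1/1
⇒ 3j(1 2 1; 0 0 0)² = 2/15, sgn +1
Racah Σ t=1..1: t=1:−1/2 = -1/2
⇒ 3j(1 2 1; 0 -1 1)² = 1/10, sgn -1
4πI² = N·(3j₀)²·(3jₘ)² = 3/5
I = -1·√(0.6/4π) = -0.21850969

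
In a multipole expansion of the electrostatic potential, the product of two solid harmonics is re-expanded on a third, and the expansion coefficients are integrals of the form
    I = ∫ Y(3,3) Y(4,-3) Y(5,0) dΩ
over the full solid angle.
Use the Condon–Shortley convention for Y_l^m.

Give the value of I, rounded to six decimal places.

Checks pass: Σm=0; 12 even; l₃=5∈[1,7].
(2·3+1)(2·4+1)(2·5+1) = 693
Δ: 2! 4! 6! / 13! → 1/180180
sum: t=0:+1/576 t=1:−1/144 t=2:+1/576 = -1/288
3j²(3 4 5; 0 0 0) = Δ·Π!·Σ² = 20/1001  (sign +1)
sum: t=0:+1/5760 = 1/5760
3j²(3 4 5; 3 -3 0) = Δ·Π!·Σ² = 5/572  (sign -1)
combine: 4πI² = 693·20/1001·5/572 = 225/1859
take √, sign -1: I = -0.09814013

-0.098140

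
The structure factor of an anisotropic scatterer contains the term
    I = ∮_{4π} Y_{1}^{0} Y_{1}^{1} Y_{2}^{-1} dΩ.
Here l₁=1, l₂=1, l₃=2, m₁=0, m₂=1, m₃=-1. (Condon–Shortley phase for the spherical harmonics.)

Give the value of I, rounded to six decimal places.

-0.218510

m-sum 0 ✓  L=4 even ✓  0≤2≤2 ✓
Π(2lᵢ+1) = 3×3×5 = 45
triangle coeff Δ(1,1,2) = 1/30
Σ_t [0,0]: t=0:+1/1 = 1/1
(3j)²=2/15 [(1 1 2; 0 0 0)], sign=+1
Σ_t [0,0]: t=0:+1/2 = 1/2
(3j)²=1/10 [(1 1 2; 0 1 -1)], sign=-1
⇒ 4πI² = 3/5
I = (-1)√(3/5/(4π)) = -0.21850969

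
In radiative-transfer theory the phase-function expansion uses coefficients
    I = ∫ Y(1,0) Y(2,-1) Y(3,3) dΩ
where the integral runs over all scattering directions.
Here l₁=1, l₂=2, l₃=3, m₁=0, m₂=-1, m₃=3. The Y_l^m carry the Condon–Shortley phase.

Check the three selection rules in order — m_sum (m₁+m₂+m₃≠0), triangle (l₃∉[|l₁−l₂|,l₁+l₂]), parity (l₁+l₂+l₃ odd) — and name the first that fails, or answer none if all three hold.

azimuthal sum: 0 − 1 + 3 = 2  ✗
1 ≤ 3 ≤ 3 (triangle on l)
L = 1 + 2 + 3 = 6 (even)

m_sum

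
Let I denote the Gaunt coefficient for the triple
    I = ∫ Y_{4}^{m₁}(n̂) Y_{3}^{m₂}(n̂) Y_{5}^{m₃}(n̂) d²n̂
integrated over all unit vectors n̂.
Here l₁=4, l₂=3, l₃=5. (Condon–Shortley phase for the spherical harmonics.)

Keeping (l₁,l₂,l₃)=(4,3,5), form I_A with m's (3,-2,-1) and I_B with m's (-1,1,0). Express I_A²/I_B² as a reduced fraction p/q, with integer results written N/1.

847/3

Same 4,3,5: normalisation and zero-m 3j drop out of the ratio.
A: Δ: 2! 6! 4! / 13! → 1/180180; sum: t=0:+1/1440 t=1:−1/17280 = 11/17280; 3j²(4 3 5; 3 -2 -1) = Δ·Π!·Σ² = 11/468  (sign +1)
B: Δ: 2! 6! 4! / 13! → 1/180180; sum: t=0:+1/5760 t=1:−1/288 t=2:+1/288 = 1/5760; 3j²(4 3 5; -1 1 0) = Δ·Π!·Σ² = 1/12012  (sign -1)
I_A²/I_B² = (11/468)/(1/12012) = 847/3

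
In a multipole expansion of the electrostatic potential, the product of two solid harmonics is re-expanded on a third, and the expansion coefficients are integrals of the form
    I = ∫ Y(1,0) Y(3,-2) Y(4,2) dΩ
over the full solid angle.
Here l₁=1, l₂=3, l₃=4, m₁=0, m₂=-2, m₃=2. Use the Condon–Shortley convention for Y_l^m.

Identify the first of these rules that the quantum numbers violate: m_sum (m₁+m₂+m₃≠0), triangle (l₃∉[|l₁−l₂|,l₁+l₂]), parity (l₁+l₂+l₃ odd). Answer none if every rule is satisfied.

m₁+m₂+m₃ = 0 − 2 + 2 = 0  ✓
triangle: |1−3|=2 ≤ l₃=4 ≤ 1+3=4  ✓
parity: l₁+l₂+l₃ = 8 is even  ✓

none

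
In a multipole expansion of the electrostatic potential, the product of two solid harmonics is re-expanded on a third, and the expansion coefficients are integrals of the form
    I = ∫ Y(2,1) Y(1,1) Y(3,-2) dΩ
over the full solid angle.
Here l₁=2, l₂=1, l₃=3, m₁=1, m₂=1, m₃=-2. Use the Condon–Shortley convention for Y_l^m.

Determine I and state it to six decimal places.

Checks pass: Σm=0; 6 even; l₃=3∈[1,3].
(2·2+1)(2·1+1)(2·3+1) = 105
Δ: 0! 4! 2! / 7! → 1/105
sum: t=0:+1/4 = 1/4
3j²(2 1 3; 0 0 0) = Δ·Π!·Σ² = 3/35  (sign -1)
sum: t=0:+1/12 = 1/12
3j²(2 1 3; 1 1 -2) = Δ·Π!·Σ² = 2/21  (sign -1)
combine: 4πI² = 105·3/35·2/21 = 6/7
take √, sign +1: I = 0.26116903

0.261169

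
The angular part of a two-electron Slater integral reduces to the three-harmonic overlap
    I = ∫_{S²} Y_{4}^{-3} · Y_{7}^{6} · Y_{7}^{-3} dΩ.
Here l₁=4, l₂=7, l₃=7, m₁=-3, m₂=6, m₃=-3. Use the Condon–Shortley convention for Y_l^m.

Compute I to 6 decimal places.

-0.148484

Rules hold: Σm=0, L=18 even, 3≤7≤11.
N = 9·15·15 = 2025
Δ = 4!·4!·10!/19! = 1/58198140
Racah Σ t=0..4: t=0:+1/17418240 t=1:−1/622080 t=2:+1/230400 t=3:−1/622080 t=4:+1/17418240 = 1/806400
⇒ 3j(4 7 7; 0 0 0)² = 2268/230945, sgn -1
Racah Σ t=3..4: t=3:−1/522547200 t=4:+1/52254720 = 1/58060800
⇒ 3j(4 7 7; -3 6 -3)² = 9/646, sgn +1
4πI² = N·(3j₀)²·(3jₘ)² = 4133430/14919047
I = -1·√(0.277057/4π) = -0.14848406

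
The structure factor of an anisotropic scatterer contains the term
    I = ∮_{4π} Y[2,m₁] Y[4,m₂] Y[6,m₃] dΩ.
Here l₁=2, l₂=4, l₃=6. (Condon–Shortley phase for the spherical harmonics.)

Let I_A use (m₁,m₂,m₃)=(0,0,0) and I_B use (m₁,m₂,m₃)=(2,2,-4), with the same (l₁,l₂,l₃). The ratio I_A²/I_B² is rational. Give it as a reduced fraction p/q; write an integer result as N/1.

15/14

l's match ⇒ only the (l;m) 3-j factors differ between A and B.
A: triangle coeff Δ(2,4,6) = 1/6435; Σ_t [0,0]: t=0:+1/2304 = 1/2304; (3j)²=5/143 [(2 4 6; 0 0 0)], sign=+1
B: triangle coeff Δ(2,4,6) = 1/6435; Σ_t [0,0]: t=0:+1/34560 = 1/34560; (3j)²=14/429 [(2 4 6; 2 2 -4)], sign=+1
I_A²/I_B² = (5/143)/(14/429) = 15/14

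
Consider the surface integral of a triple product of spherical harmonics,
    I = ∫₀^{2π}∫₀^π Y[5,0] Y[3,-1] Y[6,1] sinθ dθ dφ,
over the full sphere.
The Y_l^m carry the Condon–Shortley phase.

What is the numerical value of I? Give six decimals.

Rules hold: Σm=0, L=14 even, 2≤6≤8.
N = 11·7·13 = 1001
Δ = 2!·8!·4!/15! = 1/675675
Racah Σ t=0..2: t=0:+1/8640 t=1:−1/2304 t=2:+1/8640 = -7/34560
⇒ 3j(5 3 6; 0 0 0)² = 7/429, sgn -1
Racah Σ t=0..2: t=0:+1/5760 t=1:−1/3456 t=2:+1/34560 = -1/11520
⇒ 3j(5 3 6; 0 -1 1)² = 2/429, sgn +1
4πI² = N·(3j₀)²·(3jₘ)² = 98/1287
I = -1·√(0.0761461/4π) = -0.07784287

-0.077843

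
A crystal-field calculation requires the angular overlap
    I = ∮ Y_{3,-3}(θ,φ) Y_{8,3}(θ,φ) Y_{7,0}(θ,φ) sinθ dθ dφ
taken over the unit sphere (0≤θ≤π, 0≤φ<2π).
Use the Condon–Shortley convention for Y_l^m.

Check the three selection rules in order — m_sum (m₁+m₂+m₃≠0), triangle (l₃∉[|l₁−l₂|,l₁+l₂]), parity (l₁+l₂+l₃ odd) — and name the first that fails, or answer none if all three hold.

Σmᵢ = 0  ✓
l₃∈[|l₁−l₂|,l₁+l₂]=[5,11], have l₃=7  ✓
Σlᵢ = 18 ⇒ even  ✓

none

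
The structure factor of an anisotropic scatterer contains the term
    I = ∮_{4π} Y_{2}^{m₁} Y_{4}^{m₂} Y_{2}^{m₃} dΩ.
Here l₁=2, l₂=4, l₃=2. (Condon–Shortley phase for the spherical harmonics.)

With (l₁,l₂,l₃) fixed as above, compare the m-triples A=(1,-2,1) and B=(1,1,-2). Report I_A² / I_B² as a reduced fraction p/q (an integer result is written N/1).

Same 2,4,2: normalisation and zero-m 3j drop out of the ratio.
A: Δ: 4! 0! 4! / 9! → 1/630; sum: t=1:−1/36 = -1/36; 3j²(2 4 2; 1 -2 1) = Δ·Π!·Σ² = 4/63  (sign +1)
B: Δ: 4! 0! 4! / 9! → 1/630; sum: t=1:−1/144 = -1/144; 3j²(2 4 2; 1 1 -2) = Δ·Π!·Σ² = 1/126  (sign -1)
I_A²/I_B² = (4/63)/(1/126) = 8/1

8/1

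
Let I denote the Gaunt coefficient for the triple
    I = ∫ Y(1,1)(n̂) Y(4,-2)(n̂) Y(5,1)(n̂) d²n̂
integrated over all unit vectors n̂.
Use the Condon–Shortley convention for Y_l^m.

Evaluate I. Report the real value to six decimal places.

Checks pass: Σm=0; 10 even; l₃=5∈[3,5].
(2·1+1)(2·4+1)(2·5+1) = 297
Δ: 0! 2! 8! / 11! → 1/495
sum: t=0:+1/576 = 1/576
3j²(1 4 5; 0 0 0) = Δ·Π!·Σ² = 5/99  (sign -1)
sum: t=0:+1/2880 = 1/2880
3j²(1 4 5; 1 -2 1) = Δ·Π!·Σ² = 2/165  (sign +1)
combine: 4πI² = 297·5/99·2/165 = 2/11
take √, sign -1: I = -0.12028562

-0.120286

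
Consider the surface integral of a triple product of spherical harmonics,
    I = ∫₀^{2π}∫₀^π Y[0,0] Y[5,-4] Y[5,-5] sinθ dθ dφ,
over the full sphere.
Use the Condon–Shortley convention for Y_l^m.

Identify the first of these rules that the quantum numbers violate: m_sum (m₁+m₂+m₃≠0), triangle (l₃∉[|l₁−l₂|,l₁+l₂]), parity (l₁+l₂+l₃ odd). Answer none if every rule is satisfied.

m_sum

azimuthal sum: 0 − 4 − 5 = -9  ✗
5 ≤ 5 ≤ 5 (triangle on l)
L = 0 + 5 + 5 = 10 (even)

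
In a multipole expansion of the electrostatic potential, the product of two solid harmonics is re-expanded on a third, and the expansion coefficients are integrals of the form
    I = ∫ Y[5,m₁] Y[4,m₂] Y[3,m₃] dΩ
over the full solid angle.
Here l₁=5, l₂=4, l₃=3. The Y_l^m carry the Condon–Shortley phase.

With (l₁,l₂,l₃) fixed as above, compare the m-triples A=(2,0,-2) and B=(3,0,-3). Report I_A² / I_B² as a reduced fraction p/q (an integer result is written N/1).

l's match ⇒ only the (l;m) 3-j factors differ between A and B.
A: triangle coeff Δ(5,4,3) = 1/180180; Σ_t [2,3]: t=2:+1/576 t=3:−1/864 = 1/1728; (3j)²=5/1287 [(5 4 3; 2 0 -2)], sign=-1
B: triangle coeff Δ(5,4,3) = 1/180180; Σ_t [2,2]: t=2:+1/2304 = 1/2304; (3j)²=5/143 [(5 4 3; 3 0 -3)], sign=+1
I_A²/I_B² = (5/1287)/(5/143) = 1/9

1/9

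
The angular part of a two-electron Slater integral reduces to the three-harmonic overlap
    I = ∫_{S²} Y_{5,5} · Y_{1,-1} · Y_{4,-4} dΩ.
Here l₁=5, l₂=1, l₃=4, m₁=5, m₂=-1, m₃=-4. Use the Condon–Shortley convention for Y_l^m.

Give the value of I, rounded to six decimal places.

-0.329416

m-sum 0 ✓  L=10 even ✓  4≤4≤6 ✓
Π(2lᵢ+1) = 11×3×9 = 297
triangle coeff Δ(5,1,4) = 1/495
Σ_t [1,1]: t=1:−1/576 = -1/576
(3j)²=5/99 [(5 1 4; 0 0 0)], sign=-1
Σ_t [0,0]: t=0:+1/80640 = 1/80640
(3j)²=1/11 [(5 1 4; 5 -1 -4)], sign=+1
⇒ 4πI² = 15/11
I = (-1)√(15/11/(4π)) = -0.32941575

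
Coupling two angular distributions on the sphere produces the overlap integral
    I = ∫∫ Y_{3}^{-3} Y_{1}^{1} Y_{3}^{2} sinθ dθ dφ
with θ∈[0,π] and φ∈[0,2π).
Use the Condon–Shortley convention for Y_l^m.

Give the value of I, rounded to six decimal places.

0.000000

Σlᵢ=7 odd — θ-integrand is odd under cosθ→−cosθ; I=0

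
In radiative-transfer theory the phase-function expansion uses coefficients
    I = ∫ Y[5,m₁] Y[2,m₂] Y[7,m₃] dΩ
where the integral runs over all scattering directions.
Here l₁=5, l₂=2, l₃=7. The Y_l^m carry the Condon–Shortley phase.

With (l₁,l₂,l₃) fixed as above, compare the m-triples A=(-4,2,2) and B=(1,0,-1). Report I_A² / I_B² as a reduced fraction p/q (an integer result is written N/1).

l's match ⇒ only the (l;m) 3-j factors differ between A and B.
A: triangle coeff Δ(5,2,7) = 1/15015; Σ_t [0,0]: t=0:+1/8709120 = 1/8709120; (3j)²=1/3003 [(5 2 7; -4 2 2)], sign=-1
B: triangle coeff Δ(5,2,7) = 1/15015; Σ_t [0,0]: t=0:+1/69120 = 1/69120; (3j)²=4/143 [(5 2 7; 1 0 -1)], sign=+1
I_A²/I_B² = (1/3003)/(4/143) = 1/84

1/84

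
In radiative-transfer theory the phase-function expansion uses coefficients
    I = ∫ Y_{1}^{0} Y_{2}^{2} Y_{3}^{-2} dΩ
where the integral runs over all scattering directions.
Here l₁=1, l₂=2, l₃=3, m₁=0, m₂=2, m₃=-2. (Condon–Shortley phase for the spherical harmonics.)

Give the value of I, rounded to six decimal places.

Checks pass: Σm=0; 6 even; l₃=3∈[1,3].
(2·1+1)(2·2+1)(2·3+1) = 105
Δ: 0! 2! 4! / 7! → 1/105
sum: t=0:+1/4 = 1/4
3j²(1 2 3; 0 0 0) = Δ·Π!·Σ² = 3/35  (sign -1)
sum: t=0:+1/24 = 1/24
3j²(1 2 3; 0 2 -2) = Δ·Π!·Σ² = 1/21  (sign -1)
combine: 4πI² = 105·3/35·1/21 = 3/7
take √, sign +1: I = 0.18467439

0.184674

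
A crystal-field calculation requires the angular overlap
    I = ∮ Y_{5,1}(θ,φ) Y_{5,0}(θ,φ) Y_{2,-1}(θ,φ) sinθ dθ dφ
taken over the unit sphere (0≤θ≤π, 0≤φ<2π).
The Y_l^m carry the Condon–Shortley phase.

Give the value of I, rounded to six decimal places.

-0.036166

Rules hold: Σm=0, L=12 even, 0≤2≤10.
N = 11·11·5 = 605
Δ = 8!·2!·2!/13! = 1/38610
Racah Σ t=3..5: t=3:−1/2880 t=4:+1/576 t=5:−1/2880 = 1/960
⇒ 3j(5 5 2; 0 0 0)² = 10/429, sgn +1
Racah Σ t=3..4: t=3:−1/1440 t=4:+1/1152 = 1/5760
⇒ 3j(5 5 2; 1 0 -1)² = 1/858, sgn -1
4πI² = N·(3j₀)²·(3jₘ)² = 25/1521
I = -1·√(0.0164366/4π) = -0.03616600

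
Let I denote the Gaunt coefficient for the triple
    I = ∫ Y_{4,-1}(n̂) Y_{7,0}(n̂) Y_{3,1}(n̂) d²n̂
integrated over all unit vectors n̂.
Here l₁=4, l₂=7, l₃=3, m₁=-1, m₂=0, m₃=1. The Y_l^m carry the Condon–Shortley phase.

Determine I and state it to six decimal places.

Checks pass: Σm=0; 14 even; l₃=3∈[3,11].
(2·4+1)(2·7+1)(2·3+1) = 945
Δ: 8! 0! 6! / 15! → 1/45045
sum: t=4:+1/20736 = 1/20736
3j²(4 7 3; 0 0 0) = Δ·Π!·Σ² = 35/1287  (sign -1)
sum: t=5:−1/34560 = -1/34560
3j²(4 7 3; -1 0 1) = Δ·Π!·Σ² = 7/429  (sign -1)
combine: 4πI² = 945·35/1287·7/429 = 8575/20449
take √, sign +1: I = 0.18267373

0.182674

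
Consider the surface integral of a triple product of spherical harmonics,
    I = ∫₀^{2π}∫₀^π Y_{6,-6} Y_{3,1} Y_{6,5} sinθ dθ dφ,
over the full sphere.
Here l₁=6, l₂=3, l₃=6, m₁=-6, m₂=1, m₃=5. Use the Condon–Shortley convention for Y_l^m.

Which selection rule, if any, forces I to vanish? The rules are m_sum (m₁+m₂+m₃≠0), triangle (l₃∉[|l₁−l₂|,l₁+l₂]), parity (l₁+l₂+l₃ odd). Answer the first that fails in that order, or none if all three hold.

parity

m₁+m₂+m₃ = -6 + 1 + 5 = 0  ✓
triangle: |6−3|=3 ≤ l₃=6 ≤ 6+3=9  ✓
parity: l₁+l₂+l₃ = 15 is odd  ✗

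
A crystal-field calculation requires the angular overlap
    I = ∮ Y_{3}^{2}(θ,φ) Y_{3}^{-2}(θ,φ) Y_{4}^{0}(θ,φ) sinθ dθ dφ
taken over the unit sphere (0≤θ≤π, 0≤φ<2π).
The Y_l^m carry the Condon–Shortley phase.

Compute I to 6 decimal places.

-0.179515

Rules hold: Σm=0, L=10 even, 0≤4≤6.
N = 7·7·9 = 441
Δ = 2!·4!·4!/11! = 1/34650
Racah Σ t=0..2: t=0:+1/72 t=1:−1/16 t=2:+1/72 = -5/144
⇒ 3j(3 3 4; 0 0 0)² = 2/77, sgn -1
Racah Σ t=0..1: t=0:+1/72 t=1:−1/576 = 7/576
⇒ 3j(3 3 4; 2 -2 0)² = 7/198, sgn +1
4πI² = N·(3j₀)²·(3jₘ)² = 49/121
I = -1·√(0.404959/4π) = -0.17951487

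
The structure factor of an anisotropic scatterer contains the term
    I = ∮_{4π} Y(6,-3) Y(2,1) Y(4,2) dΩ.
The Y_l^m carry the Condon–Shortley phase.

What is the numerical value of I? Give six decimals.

-0.252474

Checks pass: Σm=0; 12 even; l₃=4∈[4,8].
(2·6+1)(2·2+1)(2·4+1) = 585
Δ: 4! 8! 0! / 13! → 1/6435
sum: t=2:+1/2304 = 1/2304
3j²(6 2 4; 0 0 0) = Δ·Π!·Σ² = 5/143  (sign +1)
sum: t=3:−1/8640 = -1/8640
3j²(6 2 4; -3 1 2) = Δ·Π!·Σ² = 28/715  (sign -1)
combine: 4πI² = 585·5/143·28/715 = 1260/1573
take √, sign -1: I = -0.25247360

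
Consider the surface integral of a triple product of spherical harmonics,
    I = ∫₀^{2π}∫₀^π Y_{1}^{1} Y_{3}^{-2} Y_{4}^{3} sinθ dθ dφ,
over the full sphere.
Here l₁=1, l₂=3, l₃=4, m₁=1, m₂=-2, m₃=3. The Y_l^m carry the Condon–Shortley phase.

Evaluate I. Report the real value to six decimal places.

1 − 2 + 3 = 2 ≠ 0: azimuthal integral kills it; I = 0

0.000000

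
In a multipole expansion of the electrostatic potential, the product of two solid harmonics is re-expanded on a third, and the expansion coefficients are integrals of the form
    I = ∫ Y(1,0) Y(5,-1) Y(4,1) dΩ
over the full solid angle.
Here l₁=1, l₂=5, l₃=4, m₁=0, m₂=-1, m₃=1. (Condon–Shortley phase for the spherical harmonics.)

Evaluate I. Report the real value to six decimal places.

-0.240571

Checks pass: Σm=0; 10 even; l₃=4∈[4,6].
(2·1+1)(2·5+1)(2·4+1) = 297
Δ: 2! 0! 8! / 11! → 1/495
sum: t=1:−1/576 = -1/576
3j²(1 5 4; 0 0 0) = Δ·Π!·Σ² = 5/99  (sign -1)
sum: t=1:−1/720 = -1/720
3j²(1 5 4; 0 -1 1) = Δ·Π!·Σ² = 8/165  (sign +1)
combine: 4πI² = 297·5/99·8/165 = 8/11
take √, sign -1: I = -0.24057125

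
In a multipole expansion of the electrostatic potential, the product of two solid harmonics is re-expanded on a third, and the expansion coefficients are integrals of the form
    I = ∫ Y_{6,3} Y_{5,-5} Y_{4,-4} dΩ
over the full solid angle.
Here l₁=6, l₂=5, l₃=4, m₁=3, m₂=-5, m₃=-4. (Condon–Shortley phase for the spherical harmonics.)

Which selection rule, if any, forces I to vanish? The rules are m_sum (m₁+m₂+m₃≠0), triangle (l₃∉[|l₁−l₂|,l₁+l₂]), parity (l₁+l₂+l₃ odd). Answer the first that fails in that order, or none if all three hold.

m_sum

azimuthal sum: 3 − 5 − 4 = -6  ✗
1 ≤ 4 ≤ 11 (triangle on l)
L = 6 + 5 + 4 = 15 (odd)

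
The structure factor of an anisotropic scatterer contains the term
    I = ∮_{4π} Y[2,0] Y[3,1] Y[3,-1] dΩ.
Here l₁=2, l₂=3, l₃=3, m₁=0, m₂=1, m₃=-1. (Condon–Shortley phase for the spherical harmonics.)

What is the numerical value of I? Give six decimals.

-0.126157

Rules hold: Σm=0, L=8 even, 1≤3≤5.
N = 5·7·7 = 245
Δ = 2!·2!·4!/9! = 1/3780
Racah Σ t=0..2: t=0:+1/24 t=1:−1/4 t=2:+1/24 = -1/6
⇒ 3j(2 3 3; 0 0 0)² = 4/105, sgn +1
Racah Σ t=0..2: t=0:+1/96 t=1:−1/6 t=2:+1/16 = -3/32
⇒ 3j(2 3 3; 0 1 -1)² = 3/140, sgn -1
4πI² = N·(3j₀)²·(3jₘ)² = 1/5
I = -1·√(0.2/4π) = -0.12615663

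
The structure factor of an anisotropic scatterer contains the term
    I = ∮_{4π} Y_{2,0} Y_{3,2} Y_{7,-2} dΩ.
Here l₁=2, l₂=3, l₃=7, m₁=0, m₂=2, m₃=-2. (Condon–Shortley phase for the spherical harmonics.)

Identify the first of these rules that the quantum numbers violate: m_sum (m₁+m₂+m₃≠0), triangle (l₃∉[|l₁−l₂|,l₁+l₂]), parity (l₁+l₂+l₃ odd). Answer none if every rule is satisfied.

triangle

m₁+m₂+m₃ = 0 + 2 − 2 = 0  ✓
triangle: |2−3|=1 ≤ l₃=7 ≤ 2+3=5  ✗
parity: l₁+l₂+l₃ = 12 is even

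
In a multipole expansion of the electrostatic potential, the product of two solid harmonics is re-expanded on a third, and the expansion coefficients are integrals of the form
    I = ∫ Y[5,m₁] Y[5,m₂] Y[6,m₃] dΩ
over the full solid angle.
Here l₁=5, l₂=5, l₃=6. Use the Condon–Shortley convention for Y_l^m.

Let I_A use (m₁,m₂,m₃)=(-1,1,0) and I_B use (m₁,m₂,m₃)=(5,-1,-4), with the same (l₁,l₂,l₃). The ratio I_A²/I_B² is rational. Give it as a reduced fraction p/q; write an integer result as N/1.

Shared (l₁,l₂,l₃)=(5,5,6): N and (l;000)² cancel in I_A²/I_B².
A: Δ = 4!·6!·6!/17! = 1/28588560; Racah Σ t=0..4: t=0:+1/12441600 t=1:−1/86400 t=2:+1/9216 t=3:−1/7776 t=4:+1/55296 = -7/518400; ⇒ 3j(5 5 6; -1 1 0)² = 12/12155, sgn -1
B: Δ = 4!·6!·6!/17! = 1/28588560; Racah Σ t=0..0: t=0:+1/829440 = 1/829440; ⇒ 3j(5 5 6; 5 -1 -4)² = 225/9724, sgn +1
I_A²/I_B² = (12/12155)/(225/9724) = 16/375

16/375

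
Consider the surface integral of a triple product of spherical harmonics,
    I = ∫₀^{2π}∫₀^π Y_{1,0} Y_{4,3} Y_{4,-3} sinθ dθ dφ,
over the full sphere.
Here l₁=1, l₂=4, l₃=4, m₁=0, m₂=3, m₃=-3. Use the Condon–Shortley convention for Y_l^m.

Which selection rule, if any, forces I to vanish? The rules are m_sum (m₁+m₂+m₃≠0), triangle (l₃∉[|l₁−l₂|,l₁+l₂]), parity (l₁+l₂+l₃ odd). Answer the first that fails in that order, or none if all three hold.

parity

Σmᵢ = 0  ✓
l₃∈[|l₁−l₂|,l₁+l₂]=[3,5], have l₃=4  ✓
Σlᵢ = 9 ⇒ odd  ✗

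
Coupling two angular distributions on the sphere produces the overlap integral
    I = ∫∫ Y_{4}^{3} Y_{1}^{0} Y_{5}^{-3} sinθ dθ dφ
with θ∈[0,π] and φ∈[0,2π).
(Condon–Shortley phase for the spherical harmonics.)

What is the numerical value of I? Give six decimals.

-0.196426

Checks pass: Σm=0; 10 even; l₃=5∈[3,5].
(2·4+1)(2·1+1)(2·5+1) = 297
Δ: 0! 8! 2! / 11! → 1/495
sum: t=0:+1/576 = 1/576
3j²(4 1 5; 0 0 0) = Δ·Π!·Σ² = 5/99  (sign -1)
sum: t=0:+1/5040 = 1/5040
3j²(4 1 5; 3 0 -3) = Δ·Π!·Σ² = 16/495  (sign +1)
combine: 4πI² = 297·5/99·16/495 = 16/33
take √, sign -1: I = -0.19642560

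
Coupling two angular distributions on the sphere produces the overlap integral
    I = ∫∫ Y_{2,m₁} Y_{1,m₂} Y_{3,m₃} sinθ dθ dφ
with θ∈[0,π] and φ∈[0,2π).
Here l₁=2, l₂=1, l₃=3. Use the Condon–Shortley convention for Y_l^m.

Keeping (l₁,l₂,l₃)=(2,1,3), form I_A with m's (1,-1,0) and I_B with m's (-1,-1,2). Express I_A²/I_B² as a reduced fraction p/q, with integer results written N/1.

Same 2,1,3: normalisation and zero-m 3j drop out of the ratio.
A: Δ: 0! 4! 2! / 7! → 1/105; sum: t=0:+1/12 = 1/12; 3j²(2 1 3; 1 -1 0) = Δ·Π!·Σ² = 1/35  (sign -1)
B: Δ: 0! 4! 2! / 7! → 1/105; sum: t=0:+1/12 = 1/12; 3j²(2 1 3; -1 -1 2) = Δ·Π!·Σ² = 2/21  (sign -1)
I_A²/I_B² = (1/35)/(2/21) = 3/10

3/10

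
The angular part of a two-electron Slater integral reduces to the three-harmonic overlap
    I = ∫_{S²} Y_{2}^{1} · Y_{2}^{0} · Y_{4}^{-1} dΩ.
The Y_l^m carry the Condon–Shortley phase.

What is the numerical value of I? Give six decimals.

m-sum 0 ✓  L=8 even ✓  0≤4≤4 ✓
Π(2lᵢ+1) = 5×5×9 = 225
triangle coeff Δ(2,2,4) = 1/630
Σ_t [0,0]: t=0:+1/16 = 1/16
(3j)²=2/35 [(2 2 4; 0 0 0)], sign=+1
Σ_t [0,0]: t=0:+1/24 = 1/24
(3j)²=1/21 [(2 2 4; 1 0 -1)], sign=-1
⇒ 4πI² = 30/49
I = (-1)√(30/49/(4π)) = -0.22072812

-0.220728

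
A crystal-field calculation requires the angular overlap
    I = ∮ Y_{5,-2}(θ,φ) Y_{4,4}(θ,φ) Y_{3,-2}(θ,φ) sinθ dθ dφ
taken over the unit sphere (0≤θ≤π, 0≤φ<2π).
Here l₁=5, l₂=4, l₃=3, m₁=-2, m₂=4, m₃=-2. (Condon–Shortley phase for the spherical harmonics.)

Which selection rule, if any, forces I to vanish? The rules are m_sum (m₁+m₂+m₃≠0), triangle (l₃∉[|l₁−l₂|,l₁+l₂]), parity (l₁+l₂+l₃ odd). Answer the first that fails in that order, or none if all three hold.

Σmᵢ = 0  ✓
l₃∈[|l₁−l₂|,l₁+l₂]=[1,9], have l₃=3  ✓
Σlᵢ = 12 ⇒ even  ✓

none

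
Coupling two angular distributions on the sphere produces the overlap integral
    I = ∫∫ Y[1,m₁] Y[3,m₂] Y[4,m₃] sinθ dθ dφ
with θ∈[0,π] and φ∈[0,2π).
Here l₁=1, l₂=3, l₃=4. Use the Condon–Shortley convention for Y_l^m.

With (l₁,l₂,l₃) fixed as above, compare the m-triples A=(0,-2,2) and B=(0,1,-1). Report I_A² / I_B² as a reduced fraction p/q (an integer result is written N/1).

Same 1,3,4: normalisation and zero-m 3j drop out of the ratio.
A: Δ: 0! 2! 6! / 9! → 1/252; sum: t=0:+1/120 = 1/120; 3j²(1 3 4; 0 -2 2) = Δ·Π!·Σ² = 1/21  (sign +1)
B: Δ: 0! 2! 6! / 9! → 1/252; sum: t=0:+1/48 = 1/48; 3j²(1 3 4; 0 1 -1) = Δ·Π!·Σ² = 5/84  (sign -1)
I_A²/I_B² = (1/21)/(5/84) = 4/5

4/5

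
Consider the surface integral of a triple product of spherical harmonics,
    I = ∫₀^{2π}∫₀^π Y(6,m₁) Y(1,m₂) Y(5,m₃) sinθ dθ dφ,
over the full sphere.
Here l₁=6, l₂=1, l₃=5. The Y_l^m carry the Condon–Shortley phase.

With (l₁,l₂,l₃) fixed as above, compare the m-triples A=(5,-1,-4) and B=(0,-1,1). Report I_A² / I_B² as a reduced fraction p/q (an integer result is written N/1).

l's match ⇒ only the (l;m) 3-j factors differ between A and B.
A: triangle coeff Δ(6,1,5) = 1/858; Σ_t [0,0]: t=0:+1/725760 = 1/725760; (3j)²=5/78 [(6 1 5; 5 -1 -4)], sign=-1
B: triangle coeff Δ(6,1,5) = 1/858; Σ_t [0,0]: t=0:+1/34560 = 1/34560; (3j)²=5/286 [(6 1 5; 0 -1 1)], sign=+1
I_A²/I_B² = (5/78)/(5/286) = 11/3

11/3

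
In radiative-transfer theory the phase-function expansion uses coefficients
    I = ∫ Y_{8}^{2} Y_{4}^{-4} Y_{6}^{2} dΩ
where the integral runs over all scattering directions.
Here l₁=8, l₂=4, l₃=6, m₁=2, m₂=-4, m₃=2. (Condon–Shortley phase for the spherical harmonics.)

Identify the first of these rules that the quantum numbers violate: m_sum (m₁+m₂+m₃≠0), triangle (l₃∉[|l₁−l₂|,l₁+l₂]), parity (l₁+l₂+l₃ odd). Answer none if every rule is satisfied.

none

azimuthal sum: 2 − 4 + 2 = 0  ✓
4 ≤ 6 ≤ 12 (triangle on l)  ✓
L = 8 + 4 + 6 = 18 (even)  ✓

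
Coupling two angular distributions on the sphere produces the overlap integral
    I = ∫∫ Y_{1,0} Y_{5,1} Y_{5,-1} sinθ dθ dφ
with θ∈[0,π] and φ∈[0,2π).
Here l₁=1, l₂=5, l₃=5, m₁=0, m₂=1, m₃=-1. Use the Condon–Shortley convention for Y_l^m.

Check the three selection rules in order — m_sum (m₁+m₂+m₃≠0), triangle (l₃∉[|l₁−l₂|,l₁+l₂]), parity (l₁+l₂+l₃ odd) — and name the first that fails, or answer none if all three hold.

parity

m₁+m₂+m₃ = 0 + 1 − 1 = 0  ✓
triangle: |1−5|=4 ≤ l₃=5 ≤ 1+5=6  ✓
parity: l₁+l₂+l₃ = 11 is odd  ✗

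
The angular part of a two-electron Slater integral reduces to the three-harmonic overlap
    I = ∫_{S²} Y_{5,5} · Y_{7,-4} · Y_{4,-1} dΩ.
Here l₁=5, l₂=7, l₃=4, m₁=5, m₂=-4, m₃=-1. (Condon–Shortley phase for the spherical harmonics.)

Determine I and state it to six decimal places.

m-sum 0 ✓  L=16 even ✓  2≤4≤12 ✓
Π(2lᵢ+1) = 11×15×9 = 1485
triangle coeff Δ(5,7,4) = 1/6126120
Σ_t [3,5]: t=3:−1/69120 t=4:+1/20736 t=5:−1/69120 = 1/51840
(3j)²=280/21879 [(5 7 4; 0 0 0)], sign=+1
Σ_t [0,0]: t=0:+1/2903040 = 1/2903040
(3j)²=75/6188 [(5 7 4; 5 -4 -1)], sign=-1
⇒ 4πI² = 11250/48841
I = (-1)√(11250/48841/(4π)) = -0.13538765

-0.135388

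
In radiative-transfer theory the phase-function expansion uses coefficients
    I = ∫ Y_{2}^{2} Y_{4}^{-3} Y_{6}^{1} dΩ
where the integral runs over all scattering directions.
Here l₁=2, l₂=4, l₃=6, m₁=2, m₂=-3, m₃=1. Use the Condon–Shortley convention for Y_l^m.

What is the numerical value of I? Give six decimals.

-0.035563

m-sum 0 ✓  L=12 even ✓  2≤6≤6 ✓
Π(2lᵢ+1) = 5×9×13 = 585
triangle coeff Δ(2,4,6) = 1/6435
Σ_t [0,0]: t=0:+1/2304 = 1/2304
(3j)²=5/143 [(2 4 6; 0 0 0)], sign=+1
Σ_t [0,0]: t=0:+1/120960 = 1/120960
(3j)²=1/1287 [(2 4 6; 2 -3 1)], sign=-1
⇒ 4πI² = 25/1573
I = (-1)√(25/1573/(4π)) = -0.03556319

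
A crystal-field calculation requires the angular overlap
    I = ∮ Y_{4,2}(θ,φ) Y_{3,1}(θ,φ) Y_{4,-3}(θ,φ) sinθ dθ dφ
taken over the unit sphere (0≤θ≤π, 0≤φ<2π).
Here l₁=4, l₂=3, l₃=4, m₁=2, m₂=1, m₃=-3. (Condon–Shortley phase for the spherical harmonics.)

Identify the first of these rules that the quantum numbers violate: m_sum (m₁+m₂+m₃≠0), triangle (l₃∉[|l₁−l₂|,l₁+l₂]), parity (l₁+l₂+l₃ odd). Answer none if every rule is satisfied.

Σmᵢ = 0  ✓
l₃∈[|l₁−l₂|,l₁+l₂]=[1,7], have l₃=4  ✓
Σlᵢ = 11 ⇒ odd  ✗

parity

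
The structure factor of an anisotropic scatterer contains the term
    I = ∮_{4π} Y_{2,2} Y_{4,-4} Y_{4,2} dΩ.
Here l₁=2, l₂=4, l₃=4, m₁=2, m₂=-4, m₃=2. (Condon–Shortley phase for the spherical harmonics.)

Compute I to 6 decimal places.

-0.106180

Checks pass: Σm=0; 10 even; l₃=4∈[2,6].
(2·2+1)(2·4+1)(2·4+1) = 405
Δ: 2! 2! 6! / 11! → 1/13860
sum: t=0:+1/192 t=1:−1/36 t=2:+1/192 = -5/288
3j²(2 4 4; 0 0 0) = Δ·Π!·Σ² = 20/693  (sign -1)
sum: t=0:+1/2880 = 1/2880
3j²(2 4 4; 2 -4 2) = Δ·Π!·Σ² = 2/165  (sign +1)
combine: 4πI² = 405·20/693·2/165 = 120/847
take √, sign -1: I = -0.10618031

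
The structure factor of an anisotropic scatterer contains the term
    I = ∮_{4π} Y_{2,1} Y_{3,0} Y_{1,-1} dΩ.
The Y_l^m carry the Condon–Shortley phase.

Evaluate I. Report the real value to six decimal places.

0.143048

m-sum 0 ✓  L=6 even ✓  1≤1≤5 ✓
Π(2lᵢ+1) = 5×7×3 = 105
triangle coeff Δ(2,3,1) = 1/105
Σ_t [2,2]: t=2:+1/4 = 1/4
(3j)²=3/35 [(2 3 1; 0 0 0)], sign=-1
Σ_t [1,1]: t=1:−1/12 = -1/12
(3j)²=1/35 [(2 3 1; 1 0 -1)], sign=-1
⇒ 4πI² = 9/35
I = (+1)√(9/35/(4π)) = 0.14304817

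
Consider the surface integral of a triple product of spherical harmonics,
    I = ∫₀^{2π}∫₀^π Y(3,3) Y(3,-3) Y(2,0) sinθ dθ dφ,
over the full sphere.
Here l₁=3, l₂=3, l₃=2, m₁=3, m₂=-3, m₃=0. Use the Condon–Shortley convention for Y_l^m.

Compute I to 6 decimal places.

m-sum 0 ✓  L=8 even ✓  0≤2≤6 ✓
Π(2lᵢ+1) = 7×7×5 = 245
triangle coeff Δ(3,3,2) = 1/3780
Σ_t [1,3]: t=1:−1/24 t=2:+1/4 t=3:−1/24 = 1/6
(3j)²=4/105 [(3 3 2; 0 0 0)], sign=+1
Σ_t [0,0]: t=0:+1/96 = 1/96
(3j)²=5/84 [(3 3 2; 3 -3 0)], sign=+1
⇒ 4πI² = 5/9
I = (+1)√(5/9/(4π)) = 0.21026104

0.210261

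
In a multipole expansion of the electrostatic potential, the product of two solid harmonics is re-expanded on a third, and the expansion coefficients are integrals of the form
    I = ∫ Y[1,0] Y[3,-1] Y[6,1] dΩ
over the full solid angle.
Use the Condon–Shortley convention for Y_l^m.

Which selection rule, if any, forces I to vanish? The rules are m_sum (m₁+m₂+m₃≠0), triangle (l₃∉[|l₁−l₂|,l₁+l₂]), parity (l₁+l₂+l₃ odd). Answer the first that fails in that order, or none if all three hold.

Σmᵢ = 0  ✓
l₃∈[|l₁−l₂|,l₁+l₂]=[2,4], have l₃=6  ✗
Σlᵢ = 10 ⇒ even

triangle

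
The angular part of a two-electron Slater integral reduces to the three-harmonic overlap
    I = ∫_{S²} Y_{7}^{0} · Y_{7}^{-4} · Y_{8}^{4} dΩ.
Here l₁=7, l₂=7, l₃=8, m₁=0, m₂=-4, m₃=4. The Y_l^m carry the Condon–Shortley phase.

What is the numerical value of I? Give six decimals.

Rules hold: Σm=0, L=22 even, 0≤8≤14.
N = 15·15·17 = 3825
Δ = 6!·8!·8!/23! = 1/22086194130
Racah Σ t=0..6: t=0:+1/18289152000 t=1:−1/248832000 t=2:+1/24883200 t=3:−1/11943936 t=4:+1/24883200 t=5:−1/248832000 t=6:+1/18289152000 = -11/975421440
⇒ 3j(7 7 8; 0 0 0)² = 1750/289731, sgn -1
Racah Σ t=0..3: t=0:+1/2612736000 t=1:−1/248832000 t=2:+1/174182400 t=3:−1/836075520 = 19/20901888000
⇒ 3j(7 7 8; 0 -4 4)² = 133/50830, sgn +1
4πI² = N·(3j₀)²·(3jₘ)² = 91875/1519817
I = -1·√(0.0604514/4π) = -0.06935824

-0.069358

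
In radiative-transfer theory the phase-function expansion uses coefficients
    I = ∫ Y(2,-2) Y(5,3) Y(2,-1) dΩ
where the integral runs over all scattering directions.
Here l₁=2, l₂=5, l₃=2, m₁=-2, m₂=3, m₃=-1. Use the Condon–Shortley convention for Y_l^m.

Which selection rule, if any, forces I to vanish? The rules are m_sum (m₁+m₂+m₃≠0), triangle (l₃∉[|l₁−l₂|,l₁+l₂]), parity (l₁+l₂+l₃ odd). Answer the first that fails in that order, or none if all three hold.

triangle

m₁+m₂+m₃ = -2 + 3 − 1 = 0  ✓
triangle: |2−5|=3 ≤ l₃=2 ≤ 2+5=7  ✗
parity: l₁+l₂+l₃ = 9 is odd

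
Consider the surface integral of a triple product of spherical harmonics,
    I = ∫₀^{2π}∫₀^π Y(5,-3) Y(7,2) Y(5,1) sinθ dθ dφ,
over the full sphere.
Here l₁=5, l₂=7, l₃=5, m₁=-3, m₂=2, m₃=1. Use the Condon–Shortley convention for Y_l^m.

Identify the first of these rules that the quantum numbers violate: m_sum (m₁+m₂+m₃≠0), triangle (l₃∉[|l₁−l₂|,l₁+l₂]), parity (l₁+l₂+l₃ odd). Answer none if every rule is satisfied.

parity

Σmᵢ = 0  ✓
l₃∈[|l₁−l₂|,l₁+l₂]=[2,12], have l₃=5  ✓
Σlᵢ = 17 ⇒ odd  ✗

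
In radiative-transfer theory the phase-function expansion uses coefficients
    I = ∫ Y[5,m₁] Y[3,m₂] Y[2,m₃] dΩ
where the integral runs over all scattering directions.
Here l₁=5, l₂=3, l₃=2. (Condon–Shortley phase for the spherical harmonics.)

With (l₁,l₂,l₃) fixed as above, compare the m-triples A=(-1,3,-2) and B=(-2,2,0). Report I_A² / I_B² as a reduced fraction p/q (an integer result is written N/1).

1/63

l's match ⇒ only the (l;m) 3-j factors differ between A and B.
A: triangle coeff Δ(5,3,2) = 1/2310; Σ_t [6,6]: t=6:+1/17280 = 1/17280; (3j)²=1/2310 [(5 3 2; -1 3 -2)], sign=+1
B: triangle coeff Δ(5,3,2) = 1/2310; Σ_t [5,5]: t=5:−1/480 = -1/480; (3j)²=3/110 [(5 3 2; -2 2 0)], sign=-1
I_A²/I_B² = (1/2310)/(3/110) = 1/63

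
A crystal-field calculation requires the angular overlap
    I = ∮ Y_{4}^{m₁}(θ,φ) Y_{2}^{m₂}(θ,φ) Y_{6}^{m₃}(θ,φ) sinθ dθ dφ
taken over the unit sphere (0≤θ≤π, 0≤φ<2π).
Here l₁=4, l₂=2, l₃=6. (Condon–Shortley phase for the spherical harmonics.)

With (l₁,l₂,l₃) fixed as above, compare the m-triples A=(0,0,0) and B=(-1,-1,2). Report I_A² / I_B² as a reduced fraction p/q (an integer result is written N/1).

Same 4,2,6: normalisation and zero-m 3j drop out of the ratio.
A: Δ: 0! 8! 4! / 13! → 1/6435; sum: t=0:+1/2304 = 1/2304; 3j²(4 2 6; 0 0 0) = Δ·Π!·Σ² = 5/143  (sign +1)
B: Δ: 0! 8! 4! / 13! → 1/6435; sum: t=0:+1/4320 = 1/4320; 3j²(4 2 6; -1 -1 2) = Δ·Π!·Σ² = 224/6435  (sign +1)
I_A²/I_B² = (5/143)/(224/6435) = 225/224

225/224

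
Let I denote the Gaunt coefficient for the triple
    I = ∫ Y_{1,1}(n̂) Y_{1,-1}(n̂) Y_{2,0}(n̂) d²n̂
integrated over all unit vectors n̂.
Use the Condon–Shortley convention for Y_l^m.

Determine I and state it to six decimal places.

0.126157

Rules hold: Σm=0, L=4 even, 0≤2≤2.
N = 3·3·5 = 45
Δ = 0!·2!·2!/5! = 1/30
Racah Σ t=0..0: t=0:+1/1 = 1/1
⇒ 3j(1 1 2; 0 0 0)² = 2/15, sgn +1
Racah Σ t=0..0: t=0:+1/4 = 1/4
⇒ 3j(1 1 2; 1 -1 0)² = 1/30, sgn +1
4πI² = N·(3j₀)²·(3jₘ)² = 1/5
I = +1·√(0.2/4π) = 0.12615663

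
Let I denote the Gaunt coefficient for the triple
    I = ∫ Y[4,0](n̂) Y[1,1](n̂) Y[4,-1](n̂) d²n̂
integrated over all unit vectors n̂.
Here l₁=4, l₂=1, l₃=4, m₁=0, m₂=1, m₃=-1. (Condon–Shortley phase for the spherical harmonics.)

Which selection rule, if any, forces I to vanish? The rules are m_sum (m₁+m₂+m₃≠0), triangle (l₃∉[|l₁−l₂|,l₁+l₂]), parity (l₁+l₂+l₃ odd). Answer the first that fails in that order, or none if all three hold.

parity

Σmᵢ = 0  ✓
l₃∈[|l₁−l₂|,l₁+l₂]=[3,5], have l₃=4  ✓
Σlᵢ = 9 ⇒ odd  ✗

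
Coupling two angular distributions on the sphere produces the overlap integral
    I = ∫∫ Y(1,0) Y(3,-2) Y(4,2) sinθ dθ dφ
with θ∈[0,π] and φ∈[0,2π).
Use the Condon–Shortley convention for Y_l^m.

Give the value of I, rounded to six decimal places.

0.213244

Rules hold: Σm=0, L=8 even, 2≤4≤4.
N = 3·7·9 = 189
Δ = 0!·2!·6!/9! = 1/252
Racah Σ t=0..0: t=0:+1/36 = 1/36
⇒ 3j(1 3 4; 0 0 0)² = 4/63, sgn +1
Racah Σ t=0..0: t=0:+1/120 = 1/120
⇒ 3j(1 3 4; 0 -2 2)² = 1/21, sgn +1
4πI² = N·(3j₀)²·(3jₘ)² = 4/7
I = +1·√(0.571429/4π) = 0.21324362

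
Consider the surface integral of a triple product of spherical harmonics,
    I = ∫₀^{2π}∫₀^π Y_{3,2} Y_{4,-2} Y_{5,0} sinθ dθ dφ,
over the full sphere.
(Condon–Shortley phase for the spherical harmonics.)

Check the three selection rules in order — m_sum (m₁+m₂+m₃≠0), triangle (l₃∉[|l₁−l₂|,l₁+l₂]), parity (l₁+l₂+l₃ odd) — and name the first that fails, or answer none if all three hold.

azimuthal sum: 2 − 2 + 0 = 0  ✓
1 ≤ 5 ≤ 7 (triangle on l)  ✓
L = 3 + 4 + 5 = 12 (even)  ✓

none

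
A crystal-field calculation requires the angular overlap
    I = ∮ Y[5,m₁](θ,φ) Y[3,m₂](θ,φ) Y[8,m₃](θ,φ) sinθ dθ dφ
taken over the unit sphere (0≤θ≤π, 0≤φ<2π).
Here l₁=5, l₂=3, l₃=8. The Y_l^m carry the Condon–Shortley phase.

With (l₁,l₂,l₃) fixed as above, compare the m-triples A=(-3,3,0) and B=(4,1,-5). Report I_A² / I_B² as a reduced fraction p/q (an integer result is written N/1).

28/2145

Same 5,3,8: normalisation and zero-m 3j drop out of the ratio.
A: Δ: 0! 10! 6! / 17! → 1/136136; sum: t=0:+1/58060800 = 1/58060800; 3j²(5 3 8; -3 3 0) = Δ·Π!·Σ² = 1/4862  (sign +1)
B: Δ: 0! 10! 6! / 17! → 1/136136; sum: t=0:+1/17418240 = 1/17418240; 3j²(5 3 8; 4 1 -5) = Δ·Π!·Σ² = 15/952  (sign -1)
I_A²/I_B² = (1/4862)/(15/952) = 28/2145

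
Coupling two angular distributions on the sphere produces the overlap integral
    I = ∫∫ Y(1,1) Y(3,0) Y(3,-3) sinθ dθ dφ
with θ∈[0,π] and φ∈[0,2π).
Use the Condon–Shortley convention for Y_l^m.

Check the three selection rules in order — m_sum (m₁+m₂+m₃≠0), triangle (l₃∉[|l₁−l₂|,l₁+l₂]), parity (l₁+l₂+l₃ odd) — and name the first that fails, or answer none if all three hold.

m_sum

m₁+m₂+m₃ = 1 + 0 − 3 = -2  ✗
triangle: |1−3|=2 ≤ l₃=3 ≤ 1+3=4
parity: l₁+l₂+l₃ = 7 is odd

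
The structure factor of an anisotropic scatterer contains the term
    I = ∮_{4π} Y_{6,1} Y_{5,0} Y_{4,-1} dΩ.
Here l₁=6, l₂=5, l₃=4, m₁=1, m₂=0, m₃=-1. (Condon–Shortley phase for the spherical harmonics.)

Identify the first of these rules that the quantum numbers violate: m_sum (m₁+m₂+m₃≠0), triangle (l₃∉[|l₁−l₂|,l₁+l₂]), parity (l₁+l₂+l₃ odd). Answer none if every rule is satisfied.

parity

azimuthal sum: 1 + 0 − 1 = 0  ✓
1 ≤ 4 ≤ 11 (triangle on l)  ✓
L = 6 + 5 + 4 = 15 (odd)  ✗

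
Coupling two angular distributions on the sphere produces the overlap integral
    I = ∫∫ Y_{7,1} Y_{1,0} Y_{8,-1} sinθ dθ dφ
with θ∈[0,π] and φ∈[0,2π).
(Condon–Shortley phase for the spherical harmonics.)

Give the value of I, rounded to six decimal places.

-0.242860

Rules hold: Σm=0, L=16 even, 6≤8≤8.
N = 15·3·17 = 765
Δ = 0!·14!·2!/17! = 1/2040
Racah Σ t=0..0: t=0:+1/25401600 = 1/25401600
⇒ 3j(7 1 8; 0 0 0)² = 8/255, sgn +1
Racah Σ t=0..0: t=0:+1/29030400 = 1/29030400
⇒ 3j(7 1 8; 1 0 -1)² = 21/680, sgn -1
4πI² = N·(3j₀)²·(3jₘ)² = 63/85
I = -1·√(0.741176/4π) = -0.24285994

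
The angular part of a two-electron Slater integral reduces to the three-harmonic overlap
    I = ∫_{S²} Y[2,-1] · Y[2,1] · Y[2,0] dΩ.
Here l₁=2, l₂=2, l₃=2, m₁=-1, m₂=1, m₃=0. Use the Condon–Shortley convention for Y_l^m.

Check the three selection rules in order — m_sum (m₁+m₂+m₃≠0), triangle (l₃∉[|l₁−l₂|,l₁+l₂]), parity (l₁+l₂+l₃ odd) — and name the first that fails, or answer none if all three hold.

none

Σmᵢ = 0  ✓
l₃∈[|l₁−l₂|,l₁+l₂]=[0,4], have l₃=2  ✓
Σlᵢ = 6 ⇒ even  ✓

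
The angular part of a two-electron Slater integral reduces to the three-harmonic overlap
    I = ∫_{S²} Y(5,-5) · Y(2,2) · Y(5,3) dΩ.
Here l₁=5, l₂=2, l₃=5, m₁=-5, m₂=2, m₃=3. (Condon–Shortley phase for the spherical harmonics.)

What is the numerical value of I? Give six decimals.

m-sum 0 ✓  L=12 even ✓  3≤5≤7 ✓
Π(2lᵢ+1) = 11×5×11 = 605
triangle coeff Δ(5,2,5) = 1/38610
Σ_t [0,2]: t=0:+1/2880 t=1:−1/576 t=2:+1/2880 = -1/960
(3j)²=10/429 [(5 2 5; 0 0 0)], sign=+1
Σ_t [2,2]: t=2:+1/161280 = 1/161280
(3j)²=1/143 [(5 2 5; -5 2 3)], sign=+1
⇒ 4πI² = 50/507
I = (+1)√(50/507/(4π)) = 0.08858824

0.088588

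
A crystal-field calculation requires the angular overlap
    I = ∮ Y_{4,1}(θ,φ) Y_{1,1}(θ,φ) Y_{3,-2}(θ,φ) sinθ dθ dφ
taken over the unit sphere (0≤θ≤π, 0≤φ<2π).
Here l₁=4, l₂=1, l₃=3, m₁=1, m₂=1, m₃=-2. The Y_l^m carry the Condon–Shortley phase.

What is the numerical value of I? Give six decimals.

-0.106622

Checks pass: Σm=0; 8 even; l₃=3∈[3,5].
(2·4+1)(2·1+1)(2·3+1) = 189
Δ: 2! 6! 0! / 9! → 1/252
sum: t=1:−1/36 = -1/36
3j²(4 1 3; 0 0 0) = Δ·Π!·Σ² = 4/63  (sign +1)
sum: t=2:+1/240 = 1/240
3j²(4 1 3; 1 1 -2) = Δ·Π!·Σ² = 1/84  (sign -1)
combine: 4πI² = 189·4/63·1/84 = 1/7
take √, sign -1: I = -0.10662181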